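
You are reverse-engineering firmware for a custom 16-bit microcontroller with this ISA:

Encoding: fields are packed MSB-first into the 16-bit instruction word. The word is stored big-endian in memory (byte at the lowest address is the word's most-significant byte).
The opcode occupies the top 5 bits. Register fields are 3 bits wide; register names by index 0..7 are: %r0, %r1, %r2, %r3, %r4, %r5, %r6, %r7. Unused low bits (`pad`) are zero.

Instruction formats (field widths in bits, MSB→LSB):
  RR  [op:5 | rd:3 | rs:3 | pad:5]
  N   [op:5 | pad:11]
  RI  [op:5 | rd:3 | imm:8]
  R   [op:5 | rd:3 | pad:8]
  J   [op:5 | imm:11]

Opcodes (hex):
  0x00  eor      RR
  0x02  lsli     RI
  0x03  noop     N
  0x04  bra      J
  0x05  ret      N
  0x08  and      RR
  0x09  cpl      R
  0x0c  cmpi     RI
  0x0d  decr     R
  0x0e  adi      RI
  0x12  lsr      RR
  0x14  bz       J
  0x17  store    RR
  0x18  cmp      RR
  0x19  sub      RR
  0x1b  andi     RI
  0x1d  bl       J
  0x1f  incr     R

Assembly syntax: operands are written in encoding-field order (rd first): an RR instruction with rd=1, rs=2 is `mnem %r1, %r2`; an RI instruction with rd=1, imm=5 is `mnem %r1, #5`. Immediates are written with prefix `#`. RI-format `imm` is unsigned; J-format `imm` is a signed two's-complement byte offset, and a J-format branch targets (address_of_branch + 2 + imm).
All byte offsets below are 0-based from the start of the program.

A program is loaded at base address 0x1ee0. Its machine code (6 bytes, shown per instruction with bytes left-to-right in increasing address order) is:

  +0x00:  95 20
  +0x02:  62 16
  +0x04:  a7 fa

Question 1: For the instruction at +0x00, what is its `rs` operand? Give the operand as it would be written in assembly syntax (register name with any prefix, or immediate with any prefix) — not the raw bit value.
%r1

[00] 95 20 → 0x9520
  opcode bits[15:11]=0x12: lsr/RR
  rd@[10:8]=0x5 ⇒ %r5
  rs@[7:5]=0x1 ⇒ %r1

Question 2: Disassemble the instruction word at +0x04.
[04] a7 fa → 0xa7fa
  op=0xa7fa>>11=0x14 ⇒ bz (J)
  imm@[10:0]=0x7fa (s11→-6) ⇒ #-6

bz #-6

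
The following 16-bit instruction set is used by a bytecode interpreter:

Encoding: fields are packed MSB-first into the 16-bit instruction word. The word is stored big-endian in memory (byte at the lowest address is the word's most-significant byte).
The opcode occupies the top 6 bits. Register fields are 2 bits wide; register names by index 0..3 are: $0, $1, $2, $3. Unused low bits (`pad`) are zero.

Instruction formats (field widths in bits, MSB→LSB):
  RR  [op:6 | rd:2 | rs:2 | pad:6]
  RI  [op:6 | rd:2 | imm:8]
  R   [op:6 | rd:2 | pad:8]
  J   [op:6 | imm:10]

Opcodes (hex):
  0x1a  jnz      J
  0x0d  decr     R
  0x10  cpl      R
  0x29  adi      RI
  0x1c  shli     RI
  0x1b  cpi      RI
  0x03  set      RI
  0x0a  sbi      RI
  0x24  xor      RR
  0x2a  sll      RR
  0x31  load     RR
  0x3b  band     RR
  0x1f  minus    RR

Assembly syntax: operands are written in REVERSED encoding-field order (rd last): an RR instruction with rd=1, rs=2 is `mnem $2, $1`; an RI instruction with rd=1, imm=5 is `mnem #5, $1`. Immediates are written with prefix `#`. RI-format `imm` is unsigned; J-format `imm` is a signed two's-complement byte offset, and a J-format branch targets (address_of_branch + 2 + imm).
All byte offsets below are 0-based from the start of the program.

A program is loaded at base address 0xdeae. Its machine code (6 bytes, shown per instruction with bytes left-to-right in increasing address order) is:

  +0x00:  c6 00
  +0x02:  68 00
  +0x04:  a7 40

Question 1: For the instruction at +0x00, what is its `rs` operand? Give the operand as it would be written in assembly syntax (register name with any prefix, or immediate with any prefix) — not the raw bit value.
$0

[00] c6 00 → 0xc600
  opcode bits[15:10]=0x31: load/RR
  rd: (w>>8)&0x3=0x2 → $2
  rs: (w>>6)&0x3=0x0 → $0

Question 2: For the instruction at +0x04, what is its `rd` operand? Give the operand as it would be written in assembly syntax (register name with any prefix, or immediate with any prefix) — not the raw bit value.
$3

[04] a7 40 → 0xa740
  opcode bits[15:10]=0x29: adi/RI
  rd@[9:8]=0x3 ⇒ $3
  imm@[7:0]=0x40 ⇒ #64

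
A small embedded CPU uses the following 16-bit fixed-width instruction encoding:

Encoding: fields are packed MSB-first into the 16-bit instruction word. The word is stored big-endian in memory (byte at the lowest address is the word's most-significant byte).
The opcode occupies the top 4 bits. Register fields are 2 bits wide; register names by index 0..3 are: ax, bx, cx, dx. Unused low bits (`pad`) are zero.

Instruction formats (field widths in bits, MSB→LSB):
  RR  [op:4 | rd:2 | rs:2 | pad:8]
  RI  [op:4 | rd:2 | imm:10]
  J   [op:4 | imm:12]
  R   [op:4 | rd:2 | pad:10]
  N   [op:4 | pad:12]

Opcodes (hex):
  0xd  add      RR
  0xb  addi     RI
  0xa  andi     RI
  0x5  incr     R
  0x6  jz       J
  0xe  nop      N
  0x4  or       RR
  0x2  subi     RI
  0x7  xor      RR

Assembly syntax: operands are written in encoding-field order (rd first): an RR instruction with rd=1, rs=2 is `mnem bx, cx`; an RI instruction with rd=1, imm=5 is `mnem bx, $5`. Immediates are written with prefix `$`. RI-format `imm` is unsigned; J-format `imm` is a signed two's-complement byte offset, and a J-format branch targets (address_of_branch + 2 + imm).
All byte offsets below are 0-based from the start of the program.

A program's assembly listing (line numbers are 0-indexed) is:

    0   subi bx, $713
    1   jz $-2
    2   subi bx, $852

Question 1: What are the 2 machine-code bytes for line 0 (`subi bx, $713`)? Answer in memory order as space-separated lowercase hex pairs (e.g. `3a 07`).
line 0 (subi): pack op=0x2:4|rd=1:2|imm=713:10 = 0x26c9; big→ 26 c9

26 c9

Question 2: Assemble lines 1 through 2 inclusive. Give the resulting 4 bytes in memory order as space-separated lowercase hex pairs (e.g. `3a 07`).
L1: jz op=0x6:4|imm=-2:12 ⇒ 0x6ffe ⇒ big 6f fe
L2: subi op=0x2:4|rd=1:2|imm=852:10 ⇒ 0x2754 ⇒ big 27 54

6f fe 27 54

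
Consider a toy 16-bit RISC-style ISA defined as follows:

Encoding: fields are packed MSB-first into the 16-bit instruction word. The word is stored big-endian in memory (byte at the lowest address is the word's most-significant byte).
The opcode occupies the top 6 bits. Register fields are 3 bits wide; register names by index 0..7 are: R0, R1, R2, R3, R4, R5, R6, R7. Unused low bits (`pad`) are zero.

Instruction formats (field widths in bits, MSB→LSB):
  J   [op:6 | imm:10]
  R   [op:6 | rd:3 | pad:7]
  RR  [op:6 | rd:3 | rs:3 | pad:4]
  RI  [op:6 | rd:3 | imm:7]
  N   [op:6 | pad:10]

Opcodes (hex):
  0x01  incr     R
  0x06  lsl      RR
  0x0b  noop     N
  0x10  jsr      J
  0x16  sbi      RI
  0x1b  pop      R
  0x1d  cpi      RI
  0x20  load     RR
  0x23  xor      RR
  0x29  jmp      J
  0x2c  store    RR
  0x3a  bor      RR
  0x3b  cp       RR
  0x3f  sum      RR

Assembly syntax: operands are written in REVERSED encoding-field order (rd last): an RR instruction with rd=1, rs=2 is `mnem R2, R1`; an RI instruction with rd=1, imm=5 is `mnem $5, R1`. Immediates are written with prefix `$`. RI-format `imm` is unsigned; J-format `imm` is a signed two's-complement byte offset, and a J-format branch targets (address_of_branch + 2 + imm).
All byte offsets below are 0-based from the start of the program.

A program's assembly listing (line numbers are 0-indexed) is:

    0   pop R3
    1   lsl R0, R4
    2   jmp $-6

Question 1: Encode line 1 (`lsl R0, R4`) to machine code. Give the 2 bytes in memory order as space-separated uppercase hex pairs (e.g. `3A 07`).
1A 00

line 1 (lsl): pack op=0x6:6|rd=4:3|rs=0:3|pad=0:4 = 0x1a00; big→ 1a 00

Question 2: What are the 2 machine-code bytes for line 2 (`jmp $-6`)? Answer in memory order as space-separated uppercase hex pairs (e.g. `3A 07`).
A7 FA

L2: jmp op=0x29:6|imm=-6:10 ⇒ 0xa7fa ⇒ big a7 fa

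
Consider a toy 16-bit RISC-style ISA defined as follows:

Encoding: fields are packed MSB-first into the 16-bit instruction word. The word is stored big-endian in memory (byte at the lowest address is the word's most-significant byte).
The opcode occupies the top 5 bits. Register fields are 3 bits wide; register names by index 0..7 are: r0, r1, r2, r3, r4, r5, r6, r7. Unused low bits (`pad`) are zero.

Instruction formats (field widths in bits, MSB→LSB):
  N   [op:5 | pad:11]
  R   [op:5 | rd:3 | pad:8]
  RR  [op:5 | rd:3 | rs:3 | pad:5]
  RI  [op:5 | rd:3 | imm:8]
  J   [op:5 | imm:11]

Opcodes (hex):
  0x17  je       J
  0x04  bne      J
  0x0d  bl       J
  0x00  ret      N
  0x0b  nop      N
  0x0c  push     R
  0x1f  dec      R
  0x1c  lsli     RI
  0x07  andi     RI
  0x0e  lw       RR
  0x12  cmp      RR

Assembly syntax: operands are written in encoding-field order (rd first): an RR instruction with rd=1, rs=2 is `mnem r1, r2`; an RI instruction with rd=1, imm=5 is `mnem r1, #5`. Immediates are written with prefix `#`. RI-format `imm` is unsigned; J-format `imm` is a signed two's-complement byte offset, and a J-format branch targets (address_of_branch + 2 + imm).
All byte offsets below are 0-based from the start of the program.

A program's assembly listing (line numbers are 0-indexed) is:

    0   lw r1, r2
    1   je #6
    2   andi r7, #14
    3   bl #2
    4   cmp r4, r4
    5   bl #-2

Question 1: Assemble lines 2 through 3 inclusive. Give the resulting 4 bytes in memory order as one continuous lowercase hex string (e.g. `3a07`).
line 2 (andi): pack op=0x7:5|rd=7:3|imm=14:8 = 0x3f0e; big→ 3f 0e
line 3 (bl): pack op=0xd:5|imm=2:11 = 0x6802; big→ 68 02

3f0e6802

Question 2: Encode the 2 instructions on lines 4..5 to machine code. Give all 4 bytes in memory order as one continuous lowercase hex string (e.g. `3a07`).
4. cmp fields op=0x12:5|rd=4:3|rs=4:3|pad=0:5 → word 9480h → 94 80
5. bl fields op=0xd:5|imm=-2:11 → word 6ffeh → 6f fe

94806ffe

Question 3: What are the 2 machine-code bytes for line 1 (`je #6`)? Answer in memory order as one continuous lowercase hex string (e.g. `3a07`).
b806

L1: je op=0x17:5|imm=6:11 ⇒ 0xb806 ⇒ big b8 06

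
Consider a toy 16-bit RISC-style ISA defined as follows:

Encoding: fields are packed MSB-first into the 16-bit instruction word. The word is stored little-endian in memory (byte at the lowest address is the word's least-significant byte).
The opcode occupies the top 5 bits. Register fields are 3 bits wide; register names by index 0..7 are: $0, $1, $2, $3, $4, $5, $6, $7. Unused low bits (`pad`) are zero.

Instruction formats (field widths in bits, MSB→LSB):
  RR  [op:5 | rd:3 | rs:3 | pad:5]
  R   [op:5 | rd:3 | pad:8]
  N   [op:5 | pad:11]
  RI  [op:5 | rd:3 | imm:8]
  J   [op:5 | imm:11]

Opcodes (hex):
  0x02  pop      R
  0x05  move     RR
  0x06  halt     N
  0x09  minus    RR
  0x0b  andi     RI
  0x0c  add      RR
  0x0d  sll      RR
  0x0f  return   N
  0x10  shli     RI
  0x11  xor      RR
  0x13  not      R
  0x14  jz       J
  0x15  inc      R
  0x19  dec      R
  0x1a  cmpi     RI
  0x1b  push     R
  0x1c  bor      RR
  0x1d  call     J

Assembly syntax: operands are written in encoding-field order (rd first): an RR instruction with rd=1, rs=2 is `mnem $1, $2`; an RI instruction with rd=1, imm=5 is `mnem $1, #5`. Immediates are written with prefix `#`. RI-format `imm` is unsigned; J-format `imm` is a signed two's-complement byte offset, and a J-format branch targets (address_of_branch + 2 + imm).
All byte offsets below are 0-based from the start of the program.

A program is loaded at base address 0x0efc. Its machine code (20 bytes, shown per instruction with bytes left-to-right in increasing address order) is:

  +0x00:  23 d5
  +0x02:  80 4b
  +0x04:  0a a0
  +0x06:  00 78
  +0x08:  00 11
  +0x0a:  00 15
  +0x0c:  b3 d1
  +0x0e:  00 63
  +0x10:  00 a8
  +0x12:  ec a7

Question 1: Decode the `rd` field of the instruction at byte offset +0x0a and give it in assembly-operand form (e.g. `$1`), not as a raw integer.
[0a] 00 15 → 0x1500
  opcode bits[15:11]=0x2: pop/R
  rd: (w>>8)&0x7=0x5 → $5

$5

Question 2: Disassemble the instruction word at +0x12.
jz #-20

[12] ec a7 → 0xa7ec
  top 5b → 0x14 → jz [J]
  imm@[10:0]=0x7ec (s11→-20) ⇒ #-20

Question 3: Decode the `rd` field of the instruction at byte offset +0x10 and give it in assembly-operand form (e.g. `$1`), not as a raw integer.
[10] 00 a8 → 0xa800
  opcode bits[15:11]=0x15: inc/R
  rd: (w>>8)&0x7=0x0 → $0

$0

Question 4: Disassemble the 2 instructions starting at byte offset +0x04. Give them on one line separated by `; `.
jz #10; return

off 0x04: read 0a a0 as little → 0xa00a
  op=0xa00a>>11=0x14 ⇒ jz (J)
  imm@[10:0]=0xa ⇒ #10
off 0x06: read 00 78 as little → 0x7800
  op=0x7800>>11=0xf ⇒ return (N)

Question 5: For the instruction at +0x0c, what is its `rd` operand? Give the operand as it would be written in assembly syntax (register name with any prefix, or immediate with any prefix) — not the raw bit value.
$1

+0x0c: b3 d1 ⇒ word 0xd1b3 (little)
  op=0xd1b3>>11=0x1a ⇒ cmpi (RI)
  [10:8] rd=1 = $1
  [7:0] imm=179 = #179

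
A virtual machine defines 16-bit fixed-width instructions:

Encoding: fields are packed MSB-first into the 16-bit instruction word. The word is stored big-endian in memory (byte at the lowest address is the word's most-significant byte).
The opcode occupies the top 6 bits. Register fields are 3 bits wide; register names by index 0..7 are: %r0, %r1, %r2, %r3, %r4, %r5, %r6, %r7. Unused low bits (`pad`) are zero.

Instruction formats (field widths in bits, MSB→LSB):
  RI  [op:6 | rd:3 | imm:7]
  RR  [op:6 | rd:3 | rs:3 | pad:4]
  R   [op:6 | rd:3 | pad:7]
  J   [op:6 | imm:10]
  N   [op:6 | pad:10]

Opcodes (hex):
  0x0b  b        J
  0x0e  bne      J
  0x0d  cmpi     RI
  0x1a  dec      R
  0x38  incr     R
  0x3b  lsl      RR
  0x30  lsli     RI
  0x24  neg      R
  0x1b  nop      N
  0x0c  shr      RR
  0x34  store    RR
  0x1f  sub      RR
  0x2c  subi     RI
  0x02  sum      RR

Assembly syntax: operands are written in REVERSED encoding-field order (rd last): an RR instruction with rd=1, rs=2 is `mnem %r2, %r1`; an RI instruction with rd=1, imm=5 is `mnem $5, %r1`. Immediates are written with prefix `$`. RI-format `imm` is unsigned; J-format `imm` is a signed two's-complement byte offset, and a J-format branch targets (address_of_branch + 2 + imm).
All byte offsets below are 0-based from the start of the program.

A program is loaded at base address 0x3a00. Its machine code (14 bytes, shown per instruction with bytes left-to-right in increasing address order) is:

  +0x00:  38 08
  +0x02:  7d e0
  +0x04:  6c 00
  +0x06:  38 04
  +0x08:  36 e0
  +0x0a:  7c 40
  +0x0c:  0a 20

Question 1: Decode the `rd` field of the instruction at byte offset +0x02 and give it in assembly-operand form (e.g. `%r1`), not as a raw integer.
%r3

[02] 7d e0 → 0x7de0
  top 6b → 0x1f → sub [RR]
  rd@[9:7]=0x3 ⇒ %r3
  rs@[6:4]=0x6 ⇒ %r6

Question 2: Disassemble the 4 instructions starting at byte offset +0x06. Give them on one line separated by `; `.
off 0x06: read 38 04 as big → 0x3804
  opcode bits[15:10]=0xe: bne/J
  imm: (w>>0)&0x3ff=0x4 → $4
off 0x08: read 36 e0 as big → 0x36e0
  opcode bits[15:10]=0xd: cmpi/RI
  rd: (w>>7)&0x7=0x5 → %r5
  imm: (w>>0)&0x7f=0x60 → $96
off 0x0a: read 7c 40 as big → 0x7c40
  opcode bits[15:10]=0x1f: sub/RR
  rd: (w>>7)&0x7=0x0 → %r0
  rs: (w>>4)&0x7=0x4 → %r4
off 0x0c: read 0a 20 as big → 0x0a20
  opcode bits[15:10]=0x2: sum/RR
  rd: (w>>7)&0x7=0x4 → %r4
  rs: (w>>4)&0x7=0x2 → %r2

bne $4; cmpi $96, %r5; sub %r4, %r0; sum %r2, %r4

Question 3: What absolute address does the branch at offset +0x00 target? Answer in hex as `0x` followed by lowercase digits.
[00] 38 08 → 0x3808
  top 6b → 0xe → bne [J]
  imm: (w>>0)&0x3ff=0x8 → $8
  target = base 0x3a00 + off 0x00 + 2 + imm 8 = 0x3a0a

0x3a0a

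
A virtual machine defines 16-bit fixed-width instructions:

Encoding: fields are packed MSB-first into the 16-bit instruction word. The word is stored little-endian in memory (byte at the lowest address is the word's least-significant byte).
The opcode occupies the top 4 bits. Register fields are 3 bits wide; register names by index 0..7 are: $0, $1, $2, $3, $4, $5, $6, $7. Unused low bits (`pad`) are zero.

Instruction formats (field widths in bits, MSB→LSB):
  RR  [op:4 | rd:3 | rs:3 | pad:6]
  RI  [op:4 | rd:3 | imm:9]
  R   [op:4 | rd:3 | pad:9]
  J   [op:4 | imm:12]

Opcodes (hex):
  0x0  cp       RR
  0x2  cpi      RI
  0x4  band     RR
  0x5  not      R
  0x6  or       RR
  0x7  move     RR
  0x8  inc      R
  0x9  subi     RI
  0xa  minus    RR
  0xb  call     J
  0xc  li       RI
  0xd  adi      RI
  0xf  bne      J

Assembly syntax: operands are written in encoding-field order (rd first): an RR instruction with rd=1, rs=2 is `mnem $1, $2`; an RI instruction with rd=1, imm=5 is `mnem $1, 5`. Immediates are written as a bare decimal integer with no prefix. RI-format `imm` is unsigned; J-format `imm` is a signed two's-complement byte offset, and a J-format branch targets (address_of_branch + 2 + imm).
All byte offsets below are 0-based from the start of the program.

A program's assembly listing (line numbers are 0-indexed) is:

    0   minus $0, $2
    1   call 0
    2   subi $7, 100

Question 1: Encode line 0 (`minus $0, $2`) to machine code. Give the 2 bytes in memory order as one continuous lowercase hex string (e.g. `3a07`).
line 0 (minus): pack op=0xa:4|rd=0:3|rs=2:3|pad=0:6 = 0xa080; little→ 80 a0

80a0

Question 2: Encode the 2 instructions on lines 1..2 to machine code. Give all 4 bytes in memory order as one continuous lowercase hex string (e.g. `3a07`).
00b0649e

line 1 (call): pack op=0xb:4|imm=0:12 = 0xb000; little→ 00 b0
line 2 (subi): pack op=0x9:4|rd=7:3|imm=100:9 = 0x9e64; little→ 64 9e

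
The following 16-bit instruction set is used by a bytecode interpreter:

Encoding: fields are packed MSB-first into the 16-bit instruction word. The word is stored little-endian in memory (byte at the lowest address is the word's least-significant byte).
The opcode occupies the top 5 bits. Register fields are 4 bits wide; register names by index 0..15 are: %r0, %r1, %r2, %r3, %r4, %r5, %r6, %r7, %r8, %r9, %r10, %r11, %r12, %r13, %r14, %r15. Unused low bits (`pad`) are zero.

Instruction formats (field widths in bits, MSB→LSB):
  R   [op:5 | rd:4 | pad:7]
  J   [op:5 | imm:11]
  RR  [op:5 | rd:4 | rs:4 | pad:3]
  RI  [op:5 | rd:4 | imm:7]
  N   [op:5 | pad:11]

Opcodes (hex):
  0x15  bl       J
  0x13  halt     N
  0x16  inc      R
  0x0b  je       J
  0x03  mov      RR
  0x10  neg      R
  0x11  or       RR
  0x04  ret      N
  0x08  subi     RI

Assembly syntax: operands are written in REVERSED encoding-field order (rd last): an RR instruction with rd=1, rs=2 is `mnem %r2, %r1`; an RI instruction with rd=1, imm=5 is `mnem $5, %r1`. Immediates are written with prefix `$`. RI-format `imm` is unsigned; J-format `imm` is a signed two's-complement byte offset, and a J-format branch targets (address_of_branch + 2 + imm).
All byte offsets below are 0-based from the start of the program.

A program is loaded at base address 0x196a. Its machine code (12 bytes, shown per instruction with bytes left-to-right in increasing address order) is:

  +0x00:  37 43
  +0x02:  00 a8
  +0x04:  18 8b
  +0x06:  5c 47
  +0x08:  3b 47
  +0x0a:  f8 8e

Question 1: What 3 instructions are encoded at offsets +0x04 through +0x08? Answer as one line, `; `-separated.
[04] 18 8b → 0x8b18
  top 5b → 0x11 → or [RR]
  rd@[10:7]=0x6 ⇒ %r6
  rs@[6:3]=0x3 ⇒ %r3
[06] 5c 47 → 0x475c
  top 5b → 0x8 → subi [RI]
  rd@[10:7]=0xe ⇒ %r14
  imm@[6:0]=0x5c ⇒ $92
[08] 3b 47 → 0x473b
  top 5b → 0x8 → subi [RI]
  rd@[10:7]=0xe ⇒ %r14
  imm@[6:0]=0x3b ⇒ $59

or %r3, %r6; subi $92, %r14; subi $59, %r14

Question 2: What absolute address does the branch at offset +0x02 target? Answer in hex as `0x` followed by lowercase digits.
@+02  little-endian(00 a8) = 0xa800
  top 5b → 0x15 → bl [J]
  imm: (w>>0)&0x7ff=0x0 → $0
  target = base 0x196a + off 0x02 + 2 + imm 0 = 0x196e

0x196e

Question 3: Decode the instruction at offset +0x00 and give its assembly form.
subi $55, %r6

+0x00: 37 43 ⇒ word 0x4337 (little)
  opcode bits[15:11]=0x8: subi/RI
  [10:7] rd=6 = %r6
  [6:0] imm=55 = $55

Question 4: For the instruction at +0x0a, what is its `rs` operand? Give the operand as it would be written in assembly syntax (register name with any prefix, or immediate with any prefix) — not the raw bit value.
%r15

off 0x0a: read f8 8e as little → 0x8ef8
  op=0x8ef8>>11=0x11 ⇒ or (RR)
  [10:7] rd=13 = %r13
  [6:3] rs=15 = %r15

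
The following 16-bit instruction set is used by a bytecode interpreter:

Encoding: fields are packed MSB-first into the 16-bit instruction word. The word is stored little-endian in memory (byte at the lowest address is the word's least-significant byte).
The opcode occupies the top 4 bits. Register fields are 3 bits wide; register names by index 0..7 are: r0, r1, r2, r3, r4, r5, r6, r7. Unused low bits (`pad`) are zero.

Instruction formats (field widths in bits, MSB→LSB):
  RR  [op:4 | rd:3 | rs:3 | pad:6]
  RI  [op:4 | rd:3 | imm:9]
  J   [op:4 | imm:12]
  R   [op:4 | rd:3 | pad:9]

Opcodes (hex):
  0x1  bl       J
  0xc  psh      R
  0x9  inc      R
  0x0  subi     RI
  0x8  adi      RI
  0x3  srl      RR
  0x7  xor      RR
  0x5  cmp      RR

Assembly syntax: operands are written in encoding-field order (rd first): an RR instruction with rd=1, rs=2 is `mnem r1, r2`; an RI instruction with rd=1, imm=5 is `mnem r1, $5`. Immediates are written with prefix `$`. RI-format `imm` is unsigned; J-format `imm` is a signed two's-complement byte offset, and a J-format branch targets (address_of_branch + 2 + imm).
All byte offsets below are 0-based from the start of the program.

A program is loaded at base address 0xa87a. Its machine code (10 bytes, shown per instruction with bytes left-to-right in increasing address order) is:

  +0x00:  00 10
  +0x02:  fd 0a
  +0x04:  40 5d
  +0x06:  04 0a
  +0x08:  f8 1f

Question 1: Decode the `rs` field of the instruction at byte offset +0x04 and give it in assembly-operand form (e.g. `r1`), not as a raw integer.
[04] 40 5d → 0x5d40
  opcode bits[15:12]=0x5: cmp/RR
  [11:9] rd=6 = r6
  [8:6] rs=5 = r5

r5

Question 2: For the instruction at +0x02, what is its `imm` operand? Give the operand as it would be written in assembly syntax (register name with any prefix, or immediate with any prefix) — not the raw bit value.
off 0x02: read fd 0a as little → 0x0afd
  top 4b → 0x0 → subi [RI]
  rd@[11:9]=0x5 ⇒ r5
  imm@[8:0]=0xfd ⇒ $253

$253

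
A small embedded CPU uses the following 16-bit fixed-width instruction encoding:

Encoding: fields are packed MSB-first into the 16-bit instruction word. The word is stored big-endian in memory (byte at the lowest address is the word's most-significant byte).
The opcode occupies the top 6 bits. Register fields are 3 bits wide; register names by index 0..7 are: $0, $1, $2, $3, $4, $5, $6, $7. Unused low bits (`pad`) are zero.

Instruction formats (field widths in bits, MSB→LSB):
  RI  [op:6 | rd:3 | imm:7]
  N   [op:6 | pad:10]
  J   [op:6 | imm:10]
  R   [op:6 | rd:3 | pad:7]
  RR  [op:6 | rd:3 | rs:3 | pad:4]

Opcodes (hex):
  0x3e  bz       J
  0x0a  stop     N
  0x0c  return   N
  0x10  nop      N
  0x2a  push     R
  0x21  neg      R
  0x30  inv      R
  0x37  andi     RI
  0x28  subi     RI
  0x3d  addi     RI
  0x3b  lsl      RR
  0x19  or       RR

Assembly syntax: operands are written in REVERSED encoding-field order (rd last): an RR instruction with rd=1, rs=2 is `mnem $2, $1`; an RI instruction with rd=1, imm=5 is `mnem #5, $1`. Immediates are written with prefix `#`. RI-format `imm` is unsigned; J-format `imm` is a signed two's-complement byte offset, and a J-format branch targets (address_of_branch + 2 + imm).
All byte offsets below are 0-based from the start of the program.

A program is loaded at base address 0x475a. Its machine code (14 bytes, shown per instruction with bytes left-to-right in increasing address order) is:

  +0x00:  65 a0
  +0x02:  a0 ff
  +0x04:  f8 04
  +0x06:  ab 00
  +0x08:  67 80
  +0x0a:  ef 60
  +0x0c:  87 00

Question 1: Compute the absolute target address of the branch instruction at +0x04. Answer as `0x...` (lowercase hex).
+0x04: f8 04 ⇒ word 0xf804 (big)
  op=0xf804>>10=0x3e ⇒ bz (J)
  imm: (w>>0)&0x3ff=0x4 → #4
  target = base 0x475a + off 0x04 + 2 + imm 4 = 0x4764

0x4764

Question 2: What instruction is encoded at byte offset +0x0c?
neg $6

off 0x0c: read 87 00 as big → 0x8700
  op=0x8700>>10=0x21 ⇒ neg (R)
  [9:7] rd=6 = $6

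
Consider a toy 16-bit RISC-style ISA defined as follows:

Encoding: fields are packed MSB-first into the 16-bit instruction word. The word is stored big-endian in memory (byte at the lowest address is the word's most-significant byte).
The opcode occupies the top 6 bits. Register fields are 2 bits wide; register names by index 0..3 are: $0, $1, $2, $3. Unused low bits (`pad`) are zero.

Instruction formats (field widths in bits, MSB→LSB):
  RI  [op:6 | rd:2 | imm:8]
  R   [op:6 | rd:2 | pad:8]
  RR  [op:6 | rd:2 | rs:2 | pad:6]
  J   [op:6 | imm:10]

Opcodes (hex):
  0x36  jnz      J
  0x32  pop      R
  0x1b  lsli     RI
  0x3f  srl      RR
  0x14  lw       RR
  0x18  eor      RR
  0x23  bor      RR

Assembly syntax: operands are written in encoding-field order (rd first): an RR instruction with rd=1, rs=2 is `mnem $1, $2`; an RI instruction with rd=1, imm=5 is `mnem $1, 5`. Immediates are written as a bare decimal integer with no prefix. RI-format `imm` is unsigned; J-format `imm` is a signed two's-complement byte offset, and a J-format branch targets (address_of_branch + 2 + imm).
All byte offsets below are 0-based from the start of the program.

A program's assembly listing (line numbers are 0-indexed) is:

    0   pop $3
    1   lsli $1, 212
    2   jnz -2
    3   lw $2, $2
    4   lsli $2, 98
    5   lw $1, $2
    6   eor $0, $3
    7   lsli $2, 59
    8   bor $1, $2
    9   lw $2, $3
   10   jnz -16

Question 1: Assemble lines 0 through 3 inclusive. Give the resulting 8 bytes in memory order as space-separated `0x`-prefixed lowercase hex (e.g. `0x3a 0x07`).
0xcb 0x00 0x6d 0xd4 0xdb 0xfe 0x52 0x80

L0: pop op=0x32:6|rd=3:2|pad=0:8 ⇒ 0xcb00 ⇒ big cb 00
L1: lsli op=0x1b:6|rd=1:2|imm=212:8 ⇒ 0x6dd4 ⇒ big 6d d4
L2: jnz op=0x36:6|imm=-2:10 ⇒ 0xdbfe ⇒ big db fe
L3: lw op=0x14:6|rd=2:2|rs=2:2|pad=0:6 ⇒ 0x5280 ⇒ big 52 80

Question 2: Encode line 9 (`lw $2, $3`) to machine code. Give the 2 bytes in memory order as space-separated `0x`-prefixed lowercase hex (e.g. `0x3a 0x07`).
line 9 (lw): pack op=0x14:6|rd=2:2|rs=3:2|pad=0:6 = 0x52c0; big→ 52 c0

0x52 0xc0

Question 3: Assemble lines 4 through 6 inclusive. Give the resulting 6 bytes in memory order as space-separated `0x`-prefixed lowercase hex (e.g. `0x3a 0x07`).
L4: lsli op=0x1b:6|rd=2:2|imm=98:8 ⇒ 0x6e62 ⇒ big 6e 62
L5: lw op=0x14:6|rd=1:2|rs=2:2|pad=0:6 ⇒ 0x5180 ⇒ big 51 80
L6: eor op=0x18:6|rd=0:2|rs=3:2|pad=0:6 ⇒ 0x60c0 ⇒ big 60 c0

0x6e 0x62 0x51 0x80 0x60 0xc0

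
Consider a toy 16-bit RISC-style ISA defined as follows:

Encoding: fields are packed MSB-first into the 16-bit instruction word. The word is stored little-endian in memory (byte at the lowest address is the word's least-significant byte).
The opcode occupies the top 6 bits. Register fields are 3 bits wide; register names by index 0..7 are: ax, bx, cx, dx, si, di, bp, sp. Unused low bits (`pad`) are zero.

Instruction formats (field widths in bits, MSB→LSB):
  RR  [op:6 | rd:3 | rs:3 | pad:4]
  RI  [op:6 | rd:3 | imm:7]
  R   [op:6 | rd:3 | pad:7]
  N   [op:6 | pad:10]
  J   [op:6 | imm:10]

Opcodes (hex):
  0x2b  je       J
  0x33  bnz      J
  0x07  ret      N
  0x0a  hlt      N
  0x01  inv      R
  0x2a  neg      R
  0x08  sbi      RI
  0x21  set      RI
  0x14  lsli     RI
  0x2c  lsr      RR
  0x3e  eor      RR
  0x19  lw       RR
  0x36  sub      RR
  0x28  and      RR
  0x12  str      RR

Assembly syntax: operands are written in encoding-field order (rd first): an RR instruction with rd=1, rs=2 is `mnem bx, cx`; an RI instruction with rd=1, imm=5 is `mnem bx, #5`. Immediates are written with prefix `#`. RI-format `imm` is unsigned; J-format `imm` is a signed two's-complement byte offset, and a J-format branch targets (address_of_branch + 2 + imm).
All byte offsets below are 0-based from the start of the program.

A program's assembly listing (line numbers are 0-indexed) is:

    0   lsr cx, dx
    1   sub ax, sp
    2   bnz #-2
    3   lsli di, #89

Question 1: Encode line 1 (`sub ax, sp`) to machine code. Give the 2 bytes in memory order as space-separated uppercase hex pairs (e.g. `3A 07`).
70 D8

1. sub fields op=0x36:6|rd=0:3|rs=7:3|pad=0:4 → word d870h → 70 d8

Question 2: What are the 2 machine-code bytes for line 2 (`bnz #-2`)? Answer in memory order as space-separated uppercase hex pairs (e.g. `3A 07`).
2. bnz fields op=0x33:6|imm=-2:10 → word cffeh → fe cf

FE CF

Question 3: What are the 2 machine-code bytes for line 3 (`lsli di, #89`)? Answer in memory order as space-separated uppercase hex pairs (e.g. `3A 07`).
3. lsli fields op=0x14:6|rd=5:3|imm=89:7 → word 52d9h → d9 52

D9 52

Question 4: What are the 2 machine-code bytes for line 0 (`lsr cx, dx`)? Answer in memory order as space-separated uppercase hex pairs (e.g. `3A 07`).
30 B1

line 0 (lsr): pack op=0x2c:6|rd=2:3|rs=3:3|pad=0:4 = 0xb130; little→ 30 b1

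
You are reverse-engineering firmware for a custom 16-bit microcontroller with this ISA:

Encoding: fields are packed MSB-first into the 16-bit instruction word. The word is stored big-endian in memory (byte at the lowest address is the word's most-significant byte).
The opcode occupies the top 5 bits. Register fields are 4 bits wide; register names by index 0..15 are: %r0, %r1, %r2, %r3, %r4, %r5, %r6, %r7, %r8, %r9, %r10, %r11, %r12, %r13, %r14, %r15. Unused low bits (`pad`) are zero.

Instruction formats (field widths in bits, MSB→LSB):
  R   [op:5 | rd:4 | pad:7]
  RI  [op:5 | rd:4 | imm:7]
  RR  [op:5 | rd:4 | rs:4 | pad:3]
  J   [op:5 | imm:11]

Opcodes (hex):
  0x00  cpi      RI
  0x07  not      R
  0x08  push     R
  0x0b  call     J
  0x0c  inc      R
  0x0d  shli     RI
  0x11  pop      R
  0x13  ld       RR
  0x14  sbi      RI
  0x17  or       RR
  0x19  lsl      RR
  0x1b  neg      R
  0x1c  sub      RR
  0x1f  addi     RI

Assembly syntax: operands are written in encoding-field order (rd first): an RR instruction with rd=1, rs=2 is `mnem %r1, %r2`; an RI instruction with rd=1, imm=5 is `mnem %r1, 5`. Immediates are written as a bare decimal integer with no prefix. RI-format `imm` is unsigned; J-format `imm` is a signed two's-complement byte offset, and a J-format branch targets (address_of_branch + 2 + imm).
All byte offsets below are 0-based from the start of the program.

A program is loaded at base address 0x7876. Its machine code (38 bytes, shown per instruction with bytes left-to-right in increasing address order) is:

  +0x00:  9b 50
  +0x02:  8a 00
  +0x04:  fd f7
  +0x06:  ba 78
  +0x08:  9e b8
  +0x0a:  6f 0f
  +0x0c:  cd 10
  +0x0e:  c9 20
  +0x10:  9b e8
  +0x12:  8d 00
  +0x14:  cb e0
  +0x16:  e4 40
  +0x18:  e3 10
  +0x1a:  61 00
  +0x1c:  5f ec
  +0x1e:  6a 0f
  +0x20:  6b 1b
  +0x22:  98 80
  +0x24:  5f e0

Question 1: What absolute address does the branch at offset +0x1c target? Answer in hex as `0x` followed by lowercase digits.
+0x1c: 5f ec ⇒ word 0x5fec (big)
  top 5b → 0xb → call [J]
  imm: (w>>0)&0x7ff=0x7ec (s11→-20) → -20
  target = base 0x7876 + off 0x1c + 2 + imm -20 = 0x7880

0x7880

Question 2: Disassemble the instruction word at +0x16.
[16] e4 40 → 0xe440
  top 5b → 0x1c → sub [RR]
  [10:7] rd=8 = %r8
  [6:3] rs=8 = %r8

sub %r8, %r8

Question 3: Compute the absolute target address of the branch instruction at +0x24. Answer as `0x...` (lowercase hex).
@+24  big-endian(5f e0) = 0x5fe0
  opcode bits[15:11]=0xb: call/J
  [10:0] imm=2016 (s11→-32) = -32
  target = base 0x7876 + off 0x24 + 2 + imm -32 = 0x787c

0x787c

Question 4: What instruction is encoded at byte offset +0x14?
+0x14: cb e0 ⇒ word 0xcbe0 (big)
  top 5b → 0x19 → lsl [RR]
  rd@[10:7]=0x7 ⇒ %r7
  rs@[6:3]=0xc ⇒ %r12

lsl %r7, %r12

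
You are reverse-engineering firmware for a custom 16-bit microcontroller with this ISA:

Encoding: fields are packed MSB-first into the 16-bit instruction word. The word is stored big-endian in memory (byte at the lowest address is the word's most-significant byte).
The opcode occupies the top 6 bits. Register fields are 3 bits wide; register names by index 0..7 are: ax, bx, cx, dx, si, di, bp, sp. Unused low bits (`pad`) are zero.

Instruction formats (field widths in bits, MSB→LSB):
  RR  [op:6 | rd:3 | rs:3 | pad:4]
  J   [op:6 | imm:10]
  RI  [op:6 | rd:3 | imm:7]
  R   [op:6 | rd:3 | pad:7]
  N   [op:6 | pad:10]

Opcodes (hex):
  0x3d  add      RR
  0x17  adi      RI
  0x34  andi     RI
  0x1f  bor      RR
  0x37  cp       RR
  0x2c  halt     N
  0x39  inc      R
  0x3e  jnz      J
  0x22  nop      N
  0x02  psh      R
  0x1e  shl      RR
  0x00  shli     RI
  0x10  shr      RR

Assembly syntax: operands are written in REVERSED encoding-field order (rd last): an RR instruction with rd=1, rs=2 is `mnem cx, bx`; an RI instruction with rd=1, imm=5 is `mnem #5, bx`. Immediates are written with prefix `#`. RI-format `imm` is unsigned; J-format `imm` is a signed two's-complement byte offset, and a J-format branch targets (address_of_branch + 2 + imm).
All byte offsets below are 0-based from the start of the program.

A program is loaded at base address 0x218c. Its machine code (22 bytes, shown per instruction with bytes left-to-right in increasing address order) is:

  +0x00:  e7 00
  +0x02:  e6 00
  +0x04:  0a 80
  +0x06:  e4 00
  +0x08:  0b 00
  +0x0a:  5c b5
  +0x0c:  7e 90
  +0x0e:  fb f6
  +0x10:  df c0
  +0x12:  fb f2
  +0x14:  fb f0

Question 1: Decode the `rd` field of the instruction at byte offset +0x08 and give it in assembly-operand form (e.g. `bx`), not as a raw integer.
bp

+0x08: 0b 00 ⇒ word 0x0b00 (big)
  top 6b → 0x2 → psh [R]
  rd: (w>>7)&0x7=0x6 → bp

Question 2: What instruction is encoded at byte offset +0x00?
+0x00: e7 00 ⇒ word 0xe700 (big)
  op=0xe700>>10=0x39 ⇒ inc (R)
  rd: (w>>7)&0x7=0x6 → bp

inc bp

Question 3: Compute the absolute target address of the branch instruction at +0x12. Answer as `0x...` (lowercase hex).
off 0x12: read fb f2 as big → 0xfbf2
  opcode bits[15:10]=0x3e: jnz/J
  imm: (w>>0)&0x3ff=0x3f2 (s10→-14) → #-14
  target = base 0x218c + off 0x12 + 2 + imm -14 = 0x2192

0x2192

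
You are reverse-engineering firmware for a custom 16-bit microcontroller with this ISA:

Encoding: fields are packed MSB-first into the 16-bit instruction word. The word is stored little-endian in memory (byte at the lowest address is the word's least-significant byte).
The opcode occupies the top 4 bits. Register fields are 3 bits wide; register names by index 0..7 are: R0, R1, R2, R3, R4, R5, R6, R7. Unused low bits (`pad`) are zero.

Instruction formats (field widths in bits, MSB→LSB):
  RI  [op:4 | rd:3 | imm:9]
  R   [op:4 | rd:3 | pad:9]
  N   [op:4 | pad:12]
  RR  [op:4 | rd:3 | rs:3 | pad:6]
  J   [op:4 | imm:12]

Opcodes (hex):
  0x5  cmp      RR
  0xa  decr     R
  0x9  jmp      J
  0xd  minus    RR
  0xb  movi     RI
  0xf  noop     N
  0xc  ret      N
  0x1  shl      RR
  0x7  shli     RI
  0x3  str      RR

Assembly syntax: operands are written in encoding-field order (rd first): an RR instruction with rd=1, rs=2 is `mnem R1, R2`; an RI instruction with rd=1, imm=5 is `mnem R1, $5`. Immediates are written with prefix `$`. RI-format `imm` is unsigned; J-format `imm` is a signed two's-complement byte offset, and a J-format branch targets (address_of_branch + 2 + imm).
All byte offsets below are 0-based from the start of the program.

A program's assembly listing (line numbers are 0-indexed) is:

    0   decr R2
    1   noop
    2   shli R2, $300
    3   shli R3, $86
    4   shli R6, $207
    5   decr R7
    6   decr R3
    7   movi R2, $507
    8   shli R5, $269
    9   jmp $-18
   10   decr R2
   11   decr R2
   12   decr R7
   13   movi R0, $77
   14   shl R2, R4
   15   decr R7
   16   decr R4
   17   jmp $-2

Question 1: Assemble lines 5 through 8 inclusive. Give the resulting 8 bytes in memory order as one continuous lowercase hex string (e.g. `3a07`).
00ae00a6fbb50d7b

5. decr fields op=0xa:4|rd=7:3|pad=0:9 → word ae00h → 00 ae
6. decr fields op=0xa:4|rd=3:3|pad=0:9 → word a600h → 00 a6
7. movi fields op=0xb:4|rd=2:3|imm=507:9 → word b5fbh → fb b5
8. shli fields op=0x7:4|rd=5:3|imm=269:9 → word 7b0dh → 0d 7b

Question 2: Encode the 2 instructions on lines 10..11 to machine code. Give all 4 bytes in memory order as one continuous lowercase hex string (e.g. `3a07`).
L10: decr op=0xa:4|rd=2:3|pad=0:9 ⇒ 0xa400 ⇒ little 00 a4
L11: decr op=0xa:4|rd=2:3|pad=0:9 ⇒ 0xa400 ⇒ little 00 a4

00a400a4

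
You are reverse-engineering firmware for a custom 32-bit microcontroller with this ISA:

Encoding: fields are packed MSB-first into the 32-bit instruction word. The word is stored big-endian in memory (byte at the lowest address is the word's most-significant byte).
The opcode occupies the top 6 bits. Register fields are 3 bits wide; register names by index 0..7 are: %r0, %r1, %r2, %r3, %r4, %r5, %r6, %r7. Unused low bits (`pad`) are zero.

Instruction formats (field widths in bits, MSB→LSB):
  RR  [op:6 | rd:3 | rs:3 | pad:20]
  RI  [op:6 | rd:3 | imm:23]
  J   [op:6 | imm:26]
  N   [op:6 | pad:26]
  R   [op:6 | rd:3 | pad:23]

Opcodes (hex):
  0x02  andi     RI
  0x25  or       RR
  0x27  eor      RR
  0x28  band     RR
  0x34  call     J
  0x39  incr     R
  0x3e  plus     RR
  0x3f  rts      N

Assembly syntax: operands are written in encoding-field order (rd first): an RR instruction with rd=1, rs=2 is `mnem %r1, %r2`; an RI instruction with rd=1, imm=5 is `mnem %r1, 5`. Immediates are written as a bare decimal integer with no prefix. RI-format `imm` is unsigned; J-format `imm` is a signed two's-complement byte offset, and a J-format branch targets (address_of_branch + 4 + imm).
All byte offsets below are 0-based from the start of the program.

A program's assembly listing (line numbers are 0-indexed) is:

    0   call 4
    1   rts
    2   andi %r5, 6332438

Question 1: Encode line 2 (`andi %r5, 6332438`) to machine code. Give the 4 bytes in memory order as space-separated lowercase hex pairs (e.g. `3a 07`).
0a e0 a0 16

line 2 (andi): pack op=0x2:6|rd=5:3|imm=6332438:23 = 0x0ae0a016; big→ 0a e0 a0 16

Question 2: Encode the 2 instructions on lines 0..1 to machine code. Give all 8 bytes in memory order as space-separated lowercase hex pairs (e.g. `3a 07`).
L0: call op=0x34:6|imm=4:26 ⇒ 0xd0000004 ⇒ big d0 00 00 04
L1: rts op=0x3f:6|pad=0:26 ⇒ 0xfc000000 ⇒ big fc 00 00 00

d0 00 00 04 fc 00 00 00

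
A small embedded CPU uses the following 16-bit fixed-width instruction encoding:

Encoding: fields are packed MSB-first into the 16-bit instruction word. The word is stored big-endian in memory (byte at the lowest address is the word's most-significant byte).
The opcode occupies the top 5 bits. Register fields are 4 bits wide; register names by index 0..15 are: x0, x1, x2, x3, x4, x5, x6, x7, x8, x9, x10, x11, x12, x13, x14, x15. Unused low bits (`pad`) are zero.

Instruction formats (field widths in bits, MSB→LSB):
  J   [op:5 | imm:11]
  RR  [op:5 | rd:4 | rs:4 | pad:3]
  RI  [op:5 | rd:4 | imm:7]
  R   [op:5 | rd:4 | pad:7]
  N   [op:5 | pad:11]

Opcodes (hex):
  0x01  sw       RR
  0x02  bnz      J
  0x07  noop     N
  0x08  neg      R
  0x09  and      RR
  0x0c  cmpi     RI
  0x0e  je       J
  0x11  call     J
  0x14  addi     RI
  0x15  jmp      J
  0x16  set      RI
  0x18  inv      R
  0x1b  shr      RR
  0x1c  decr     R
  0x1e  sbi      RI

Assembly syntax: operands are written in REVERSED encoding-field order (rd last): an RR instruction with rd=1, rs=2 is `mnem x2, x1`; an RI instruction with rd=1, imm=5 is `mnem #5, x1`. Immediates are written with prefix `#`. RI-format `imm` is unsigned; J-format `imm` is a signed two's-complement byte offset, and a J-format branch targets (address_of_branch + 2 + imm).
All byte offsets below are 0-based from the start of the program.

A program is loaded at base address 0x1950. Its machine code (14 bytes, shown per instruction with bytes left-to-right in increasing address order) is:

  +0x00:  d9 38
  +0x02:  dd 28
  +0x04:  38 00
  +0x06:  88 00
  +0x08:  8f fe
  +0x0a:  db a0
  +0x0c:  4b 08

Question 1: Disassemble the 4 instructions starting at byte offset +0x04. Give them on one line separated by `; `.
noop; call #0; call #-2; shr x4, x7

[04] 38 00 → 0x3800
  op=0x3800>>11=0x7 ⇒ noop (N)
[06] 88 00 → 0x8800
  op=0x8800>>11=0x11 ⇒ call (J)
  [10:0] imm=0 = #0
[08] 8f fe → 0x8ffe
  op=0x8ffe>>11=0x11 ⇒ call (J)
  [10:0] imm=2046 (s11→-2) = #-2
[0a] db a0 → 0xdba0
  op=0xdba0>>11=0x1b ⇒ shr (RR)
  [10:7] rd=7 = x7
  [6:3] rs=4 = x4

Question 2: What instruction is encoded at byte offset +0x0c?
and x1, x6

[0c] 4b 08 → 0x4b08
  opcode bits[15:11]=0x9: and/RR
  rd@[10:7]=0x6 ⇒ x6
  rs@[6:3]=0x1 ⇒ x1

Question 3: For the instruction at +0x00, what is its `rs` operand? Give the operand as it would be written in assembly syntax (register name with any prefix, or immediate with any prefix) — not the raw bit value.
[00] d9 38 → 0xd938
  op=0xd938>>11=0x1b ⇒ shr (RR)
  rd: (w>>7)&0xf=0x2 → x2
  rs: (w>>3)&0xf=0x7 → x7

x7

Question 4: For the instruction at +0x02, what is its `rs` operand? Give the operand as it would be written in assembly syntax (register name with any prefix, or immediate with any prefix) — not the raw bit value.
x5

off 0x02: read dd 28 as big → 0xdd28
  opcode bits[15:11]=0x1b: shr/RR
  [10:7] rd=10 = x10
  [6:3] rs=5 = x5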